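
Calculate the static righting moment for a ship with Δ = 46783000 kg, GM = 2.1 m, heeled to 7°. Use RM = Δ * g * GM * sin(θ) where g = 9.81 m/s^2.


Formula: GZ = GM * sin(theta); RM = disp * g * GZ
Step 1 — GZ = 2.1 * sin(7°) = 2.1 * 0.121869 = 0.255925 m
Step 2 — RM = 46783000 * 9.81 * 0.255925 ≈ 117450000 N·m (5 s.f.)

117450000 N·m


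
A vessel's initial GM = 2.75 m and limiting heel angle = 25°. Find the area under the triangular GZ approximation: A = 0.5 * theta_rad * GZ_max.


Formula: GZ_max = GM * sin(theta); Area = 0.5 * theta_rad * GZ_max
Step 1 — GZ_max = 2.75 * sin(25°) = 2.75 * 0.422618 = 1.1622 m
Step 2 — theta_rad = 25 * pi/180 = 0.436332 rad
Step 3 — Area = 0.5 * 0.436332 * 1.1622 ≈ 0.25355 m·rad (5 s.f.)

0.25355 m·rad


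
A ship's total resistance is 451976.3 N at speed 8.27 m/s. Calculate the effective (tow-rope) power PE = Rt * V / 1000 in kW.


Formula: PE = Rt * V / 1000 (kW)
Step 1 — PE (W) = 451976.3 * 8.27 = 3737844.001 W
Step 2 — PE (kW) = 3737844.001 / 1000 ≈ 3737.8 kW (5 s.f.)

3737.8 kW


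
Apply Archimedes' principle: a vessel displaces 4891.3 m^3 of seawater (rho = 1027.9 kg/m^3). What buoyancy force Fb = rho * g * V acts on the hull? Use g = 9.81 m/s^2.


Formula: Fb = rho * g * V
Substituting: Fb = 1027.9 * 9.81 * 4891.3
Intermediate: 1027.9 * 9.81 = 10083.699
Result: Fb = 10083.699 * 4891.3 ≈ 49322000 N (5 s.f.)

49322000 N


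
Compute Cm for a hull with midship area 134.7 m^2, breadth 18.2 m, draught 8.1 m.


Formula: Cm = Am / (B * T)
Step 1 — B * T = 18.2 * 8.1 = 147.42 m^2
Step 2 — Cm = 134.7 / 147.42 ≈ 0.91372 (5 s.f.)

0.91372


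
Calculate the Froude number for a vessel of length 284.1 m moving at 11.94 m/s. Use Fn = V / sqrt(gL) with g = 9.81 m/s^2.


Formula: Fn = V / sqrt(g * L)
Step 1 — g * L = 9.81 * 284.1 = 2787.021
Step 2 — sqrt(g * L) = sqrt(2787.021) = 52.792244
Step 3 — Fn = 11.94 / 52.792244 ≈ 0.22617 (5 s.f.)

0.22617


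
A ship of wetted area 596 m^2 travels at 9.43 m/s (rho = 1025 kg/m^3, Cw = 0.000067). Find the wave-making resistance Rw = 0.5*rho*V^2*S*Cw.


Formula: Rw = 0.5 * rho * V^2 * S * Cw
Step 1 — V^2 = 9.43^2 = 88.9249
Step 2 — 0.5 * rho * V^2 = 0.5 * 1025 * 88.9249 = 45574.01125
Step 3 — Rw = 45574.01125 * 596 * 0.000067 ≈ 1819.9 N (5 s.f.)

1819.9 N


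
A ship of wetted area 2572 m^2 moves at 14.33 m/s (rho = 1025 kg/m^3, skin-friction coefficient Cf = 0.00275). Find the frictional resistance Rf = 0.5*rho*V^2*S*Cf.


Formula: Rf = 0.5 * rho * V^2 * S * Cf
Step 1 — V^2 = 14.33^2 = 205.3489
Step 2 — 0.5 * rho * V^2 = 0.5 * 1025 * 205.3489 = 105241.31125
Step 3 — Rf = 105241.31125 * 2572 * 0.00275 ≈ 744370 N (5 s.f.)

744370 N


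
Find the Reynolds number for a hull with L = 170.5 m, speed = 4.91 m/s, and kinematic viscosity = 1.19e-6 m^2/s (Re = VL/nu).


Formula: Re = V * L / nu
Step 1 — V * L = 4.91 * 170.5 = 837.155 m^2/s
Step 2 — Re = 837.155 / 1.19e-6 = 7.03e+08

7.03e+08


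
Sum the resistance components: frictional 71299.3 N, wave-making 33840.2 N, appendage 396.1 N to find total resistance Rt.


Formula: Rt = Rf + Rw + Ra
Substituting: Rt = 71299.3 + 33840.2 + 396.1
Result: Rt = 105535.6 N

105535.6 N


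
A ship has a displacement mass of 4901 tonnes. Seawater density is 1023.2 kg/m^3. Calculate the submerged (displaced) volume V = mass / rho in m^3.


Formula: V = mass / rho
Step 1 — convert tonnes to kg: 4901 t * 1000 = 4901000 kg
Step 2 — V = 4901000 / 1023.2 ≈ 4789.9 m^3 (5 s.f.)

4789.9 m^3


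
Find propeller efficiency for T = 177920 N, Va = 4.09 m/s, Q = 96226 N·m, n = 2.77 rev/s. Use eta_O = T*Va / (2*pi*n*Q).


Formula: eta = T * Va / (2 * pi * n * Q)
Step 1 — numerator = T * Va = 177920 * 4.09 = 727692.8
Step 2 — 2 * pi * n = 2 * pi * 2.77 = 17.404423
Step 3 — denominator = 17.404423 * 96226 = 1674758.01
Step 4 — eta = 727692.8 / 1674758.01 ≈ 0.43451 (5 s.f.)

0.43451


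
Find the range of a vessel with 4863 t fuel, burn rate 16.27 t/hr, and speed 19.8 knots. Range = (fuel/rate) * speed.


Formula: endurance = fuel / rate; range = endurance * speed
Step 1 — endurance = 4863 / 16.27 = 298.8937 hours
Step 2 — range = 298.8937 * 19.8 ≈ 5918.1 nautical miles (5 s.f.)

5918.1 NM


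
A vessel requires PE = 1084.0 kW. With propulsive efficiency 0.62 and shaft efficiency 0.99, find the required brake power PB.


Formula: PB = PE / (eta_D * eta_S)
Step 1 — combined efficiency = eta_D * eta_S = 0.62 * 0.99 = 0.6138
Step 2 — PB = 1084.0 / 0.6138 ≈ 1766.0 kW (5 s.f.)

1766.0 kW


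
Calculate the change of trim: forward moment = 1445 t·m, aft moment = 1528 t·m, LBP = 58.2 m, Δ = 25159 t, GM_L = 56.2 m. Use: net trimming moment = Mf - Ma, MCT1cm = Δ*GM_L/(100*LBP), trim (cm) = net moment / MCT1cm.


Formula: net trimming moment = Mf - Ma; MCT1cm = Δ*GM_L/(100*LBP); trim = net moment / MCT1cm
Step 1 — net trimming moment = 1445 - 1528 = -83 t·m
Step 2 — MCT1cm = 25159 * 56.2 / (100 * 58.2) = 242.9443 t·m/cm
Step 3 — trim = -83 / 242.9443 ≈ -0.34164 cm (5 s.f.)

-0.34164 cm


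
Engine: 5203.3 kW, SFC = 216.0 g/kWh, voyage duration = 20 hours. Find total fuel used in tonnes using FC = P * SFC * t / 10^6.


Formula: FC (tonnes) = P * SFC * t / 1,000,000
Step 1 — P * SFC * t = 5203.3 * 216.0 * 20 = 22478256.0 g
Step 2 — FC (tonnes) = 22478256.0 / 1,000,000 ≈ 22.478 tonnes (5 s.f.)

22.478 tonnes


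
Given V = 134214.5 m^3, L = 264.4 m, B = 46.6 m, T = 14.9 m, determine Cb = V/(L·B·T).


Formula: Cb = V / (L * B * T)
Step 1 — L * B * T = 264.4 * 46.6 * 14.9 = 183583.496 m^3
Step 2 — Cb = 134214.5 / 183583.496 ≈ 0.73108 (5 s.f.)

0.73108


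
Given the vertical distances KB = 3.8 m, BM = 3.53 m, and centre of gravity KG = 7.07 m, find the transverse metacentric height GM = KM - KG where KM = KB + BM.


Formula: GM = KB + BM - KG
Step 1 — KM = KB + BM = 3.8 + 3.53 = 7.33 m
Step 2 — GM = KM - KG = 7.33 - 7.07 = 0.26 m

0.26 m


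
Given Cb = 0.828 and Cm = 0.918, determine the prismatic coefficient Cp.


Formula: Cp = Cb / Cm
Substituting: Cp = 0.828 / 0.918
Result: Cp ≈ 0.90196 (5 s.f.)

0.90196


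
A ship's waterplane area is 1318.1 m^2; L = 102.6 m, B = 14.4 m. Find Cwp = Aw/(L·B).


Formula: Cwp = Aw / (L * B)
Step 1 — L * B = 102.6 * 14.4 = 1477.44 m^2
Step 2 — Cwp = 1318.1 / 1477.44 ≈ 0.89215 (5 s.f.)

0.89215


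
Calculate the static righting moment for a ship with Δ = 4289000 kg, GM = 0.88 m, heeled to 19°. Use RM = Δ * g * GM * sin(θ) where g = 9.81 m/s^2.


Formula: GZ = GM * sin(theta); RM = disp * g * GZ
Step 1 — GZ = 0.88 * sin(19°) = 0.88 * 0.325568 = 0.2865 m
Step 2 — RM = 4289000 * 9.81 * 0.2865 ≈ 12055000 N·m (5 s.f.)

12055000 N·m


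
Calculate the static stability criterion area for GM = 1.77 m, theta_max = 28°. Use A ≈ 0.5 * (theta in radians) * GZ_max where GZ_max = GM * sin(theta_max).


Formula: GZ_max = GM * sin(theta); Area = 0.5 * theta_rad * GZ_max
Step 1 — GZ_max = 1.77 * sin(28°) = 1.77 * 0.469472 = 0.830965 m
Step 2 — theta_rad = 28 * pi/180 = 0.488692 rad
Step 3 — Area = 0.5 * 0.488692 * 0.830965 ≈ 0.20304 m·rad (5 s.f.)

0.20304 m·rad


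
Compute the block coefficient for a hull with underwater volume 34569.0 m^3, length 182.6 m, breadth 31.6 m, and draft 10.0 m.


Formula: Cb = V / (L * B * T)
Step 1 — L * B * T = 182.6 * 31.6 * 10.0 = 57701.6 m^3
Step 2 — Cb = 34569.0 / 57701.6 ≈ 0.59910 (5 s.f.)

0.59910


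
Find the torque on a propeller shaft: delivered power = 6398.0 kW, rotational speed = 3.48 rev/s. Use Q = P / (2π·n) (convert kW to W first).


Formula: Q = P_W / (2 * pi * n)
Step 1 — P_W = 6398.0 kW * 1000 = 6398000.0 W
Step 2 — 2 * pi * n = 2 * pi * 3.48 = 21.865485
Step 3 — Q = 6398000.0 / 21.865485 ≈ 292610 N·m (5 s.f.)

292610 N·m


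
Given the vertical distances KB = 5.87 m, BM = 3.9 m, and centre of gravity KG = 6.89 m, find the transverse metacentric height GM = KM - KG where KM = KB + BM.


Formula: GM = KB + BM - KG
Step 1 — KM = KB + BM = 5.87 + 3.9 = 9.77 m
Step 2 — GM = KM - KG = 9.77 - 6.89 = 2.88 m

2.88 m


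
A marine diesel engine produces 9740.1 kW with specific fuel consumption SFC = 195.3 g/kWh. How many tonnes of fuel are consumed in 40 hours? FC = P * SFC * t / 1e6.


Formula: FC (tonnes) = P * SFC * t / 1,000,000
Step 1 — P * SFC * t = 9740.1 * 195.3 * 40 = 76089661.2 g
Step 2 — FC (tonnes) = 76089661.2 / 1,000,000 ≈ 76.090 tonnes (5 s.f.)

76.090 tonnes


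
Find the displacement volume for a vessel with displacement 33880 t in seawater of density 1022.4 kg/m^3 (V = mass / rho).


Formula: V = mass / rho
Step 1 — convert tonnes to kg: 33880 t * 1000 = 33880000 kg
Step 2 — V = 33880000 / 1022.4 ≈ 33138 m^3 (5 s.f.)

33138 m^3


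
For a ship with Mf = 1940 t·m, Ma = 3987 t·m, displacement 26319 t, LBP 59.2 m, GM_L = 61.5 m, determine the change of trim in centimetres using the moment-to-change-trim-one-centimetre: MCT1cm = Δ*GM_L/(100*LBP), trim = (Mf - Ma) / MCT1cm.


Formula: net trimming moment = Mf - Ma; MCT1cm = Δ*GM_L/(100*LBP); trim = net moment / MCT1cm
Step 1 — net trimming moment = 1940 - 3987 = -2047 t·m
Step 2 — MCT1cm = 26319 * 61.5 / (100 * 59.2) = 273.4153 t·m/cm
Step 3 — trim = -2047 / 273.4153 ≈ -7.4868 cm (5 s.f.)

-7.4868 cm


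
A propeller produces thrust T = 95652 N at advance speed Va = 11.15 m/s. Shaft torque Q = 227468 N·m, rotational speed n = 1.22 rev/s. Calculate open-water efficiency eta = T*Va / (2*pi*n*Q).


Formula: eta = T * Va / (2 * pi * n * Q)
Step 1 — numerator = T * Va = 95652 * 11.15 = 1066519.8
Step 2 — 2 * pi * n = 2 * pi * 1.22 = 7.665486
Step 3 — denominator = 7.665486 * 227468 = 1743652.77
Step 4 — eta = 1066519.8 / 1743652.77 ≈ 0.61166 (5 s.f.)

0.61166


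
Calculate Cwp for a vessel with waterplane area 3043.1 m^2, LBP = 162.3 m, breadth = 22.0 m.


Formula: Cwp = Aw / (L * B)
Step 1 — L * B = 162.3 * 22.0 = 3570.6 m^2
Step 2 — Cwp = 3043.1 / 3570.6 ≈ 0.85227 (5 s.f.)

0.85227


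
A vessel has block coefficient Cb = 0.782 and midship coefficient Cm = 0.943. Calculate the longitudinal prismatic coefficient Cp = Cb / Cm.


Formula: Cp = Cb / Cm
Substituting: Cp = 0.782 / 0.943
Result: Cp ≈ 0.82927 (5 s.f.)

0.82927


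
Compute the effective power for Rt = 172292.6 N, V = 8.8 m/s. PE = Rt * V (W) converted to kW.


Formula: PE = Rt * V / 1000 (kW)
Step 1 — PE (W) = 172292.6 * 8.8 = 1516174.88 W
Step 2 — PE (kW) = 1516174.88 / 1000 ≈ 1516.2 kW (5 s.f.)

1516.2 kW


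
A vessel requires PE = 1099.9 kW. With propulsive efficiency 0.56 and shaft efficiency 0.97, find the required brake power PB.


Formula: PB = PE / (eta_D * eta_S)
Step 1 — combined efficiency = eta_D * eta_S = 0.56 * 0.97 = 0.5432
Step 2 — PB = 1099.9 / 0.5432 ≈ 2024.9 kW (5 s.f.)

2024.9 kW


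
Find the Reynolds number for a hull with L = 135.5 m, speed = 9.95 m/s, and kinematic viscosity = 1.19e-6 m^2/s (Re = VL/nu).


Formula: Re = V * L / nu
Step 1 — V * L = 9.95 * 135.5 = 1348.225 m^2/s
Step 2 — Re = 1348.225 / 1.19e-6 = 1.13e+09

1.13e+09


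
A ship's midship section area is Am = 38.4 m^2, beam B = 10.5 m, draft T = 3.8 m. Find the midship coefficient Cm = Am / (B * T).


Formula: Cm = Am / (B * T)
Step 1 — B * T = 10.5 * 3.8 = 39.9 m^2
Step 2 — Cm = 38.4 / 39.9 ≈ 0.96241 (5 s.f.)

0.96241


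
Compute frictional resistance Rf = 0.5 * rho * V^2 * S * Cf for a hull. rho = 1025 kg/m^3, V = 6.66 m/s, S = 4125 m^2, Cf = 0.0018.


Formula: Rf = 0.5 * rho * V^2 * S * Cf
Step 1 — V^2 = 6.66^2 = 44.3556
Step 2 — 0.5 * rho * V^2 = 0.5 * 1025 * 44.3556 = 22732.245
Step 3 — Rf = 22732.245 * 4125 * 0.0018 ≈ 168790 N (5 s.f.)

168790 N


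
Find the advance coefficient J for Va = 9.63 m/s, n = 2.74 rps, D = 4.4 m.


Formula: J = Va / (n * D)
Step 1 — n * D = 2.74 * 4.4 = 12.056
Step 2 — J = 9.63 / 12.056 ≈ 0.79877 (5 s.f.)

0.79877


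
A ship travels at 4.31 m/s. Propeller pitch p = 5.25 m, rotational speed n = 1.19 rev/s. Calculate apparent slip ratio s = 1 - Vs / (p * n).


Formula: s = 1 - Vs / (p * n)
Step 1 — p * n = 5.25 * 1.19 = 6.2475
Step 2 — Vs / (p*n) = 4.31 / 6.2475 = 0.689876 (6 d.p.)
Step 3 — s = 1 - 0.689876 = 0.310124

0.310124


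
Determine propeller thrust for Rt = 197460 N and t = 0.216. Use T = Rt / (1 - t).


Formula: T = Rt / (1 - t)
Step 1 — (1 - t) = 1 - 0.216 = 0.784
Step 2 — T = 197460 / 0.784 ≈ 251860 N (5 s.f.)

251860 N


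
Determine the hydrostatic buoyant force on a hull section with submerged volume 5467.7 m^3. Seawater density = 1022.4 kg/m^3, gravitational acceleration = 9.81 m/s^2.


Formula: Fb = rho * g * V
Substituting: Fb = 1022.4 * 9.81 * 5467.7
Intermediate: 1022.4 * 9.81 = 10029.744
Result: Fb = 10029.744 * 5467.7 ≈ 54840000 N (5 s.f.)

54840000 N


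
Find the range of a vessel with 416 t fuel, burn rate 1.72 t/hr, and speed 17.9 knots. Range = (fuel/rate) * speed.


Formula: endurance = fuel / rate; range = endurance * speed
Step 1 — endurance = 416 / 1.72 = 241.8605 hours
Step 2 — range = 241.8605 * 17.9 ≈ 4329.3 nautical miles (5 s.f.)

4329.3 NM


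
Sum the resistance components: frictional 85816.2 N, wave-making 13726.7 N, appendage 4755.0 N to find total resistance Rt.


Formula: Rt = Rf + Rw + Ra
Substituting: Rt = 85816.2 + 13726.7 + 4755.0
Result: Rt = 104297.9 N

104297.9 N


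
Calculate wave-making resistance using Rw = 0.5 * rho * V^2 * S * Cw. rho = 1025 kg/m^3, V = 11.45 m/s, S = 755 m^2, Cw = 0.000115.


Formula: Rw = 0.5 * rho * V^2 * S * Cw
Step 1 — V^2 = 11.45^2 = 131.1025
Step 2 — 0.5 * rho * V^2 = 0.5 * 1025 * 131.1025 = 67190.03125
Step 3 — Rw = 67190.03125 * 755 * 0.000115 ≈ 5833.8 N (5 s.f.)

5833.8 N


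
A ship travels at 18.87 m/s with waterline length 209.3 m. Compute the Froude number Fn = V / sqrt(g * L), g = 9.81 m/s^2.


Formula: Fn = V / sqrt(g * L)
Step 1 — g * L = 9.81 * 209.3 = 2053.233
Step 2 — sqrt(g * L) = sqrt(2053.233) = 45.312614
Step 3 — Fn = 18.87 / 45.312614 ≈ 0.41644 (5 s.f.)

0.41644


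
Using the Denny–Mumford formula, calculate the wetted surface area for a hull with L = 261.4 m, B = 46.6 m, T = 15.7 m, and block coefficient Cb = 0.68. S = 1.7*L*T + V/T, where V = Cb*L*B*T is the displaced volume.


Formula: S = 1.7*L*T + V/T with V = Cb*L*B*T, i.e. S = L * (1.7*T + Cb*B)
Step 1 — 1.7*T = 1.7 * 15.7 = 26.69 m
Step 2 — Cb*B = 0.68 * 46.6 = 31.688 m
Step 3 — 1.7*T + Cb*B = 26.69 + 31.688 = 58.378 m
Step 4 — S = 261.4 * 58.378 ≈ 15260 m^2 (5 s.f.)

15260 m^2


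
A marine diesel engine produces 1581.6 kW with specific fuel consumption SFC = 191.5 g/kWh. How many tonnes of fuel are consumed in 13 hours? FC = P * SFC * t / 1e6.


Formula: FC (tonnes) = P * SFC * t / 1,000,000
Step 1 — P * SFC * t = 1581.6 * 191.5 * 13 = 3937393.2 g
Step 2 — FC (tonnes) = 3937393.2 / 1,000,000 ≈ 3.9374 tonnes (5 s.f.)

3.9374 tonnes


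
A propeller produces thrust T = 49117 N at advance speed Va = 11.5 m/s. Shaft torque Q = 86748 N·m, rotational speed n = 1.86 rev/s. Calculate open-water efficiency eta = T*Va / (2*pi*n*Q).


Formula: eta = T * Va / (2 * pi * n * Q)
Step 1 — numerator = T * Va = 49117 * 11.5 = 564845.5
Step 2 — 2 * pi * n = 2 * pi * 1.86 = 11.686725
Step 3 — denominator = 11.686725 * 86748 = 1013800.02
Step 4 — eta = 564845.5 / 1013800.02 ≈ 0.55716 (5 s.f.)

0.55716


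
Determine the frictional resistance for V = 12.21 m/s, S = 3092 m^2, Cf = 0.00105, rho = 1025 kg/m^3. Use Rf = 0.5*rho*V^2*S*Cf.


Formula: Rf = 0.5 * rho * V^2 * S * Cf
Step 1 — V^2 = 12.21^2 = 149.0841
Step 2 — 0.5 * rho * V^2 = 0.5 * 1025 * 149.0841 = 76405.60125
Step 3 — Rf = 76405.60125 * 3092 * 0.00105 ≈ 248060 N (5 s.f.)

248060 N


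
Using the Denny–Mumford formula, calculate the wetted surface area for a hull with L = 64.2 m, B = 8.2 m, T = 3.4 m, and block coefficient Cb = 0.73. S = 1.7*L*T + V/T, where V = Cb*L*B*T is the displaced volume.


Formula: S = 1.7*L*T + V/T with V = Cb*L*B*T, i.e. S = L * (1.7*T + Cb*B)
Step 1 — 1.7*T = 1.7 * 3.4 = 5.78 m
Step 2 — Cb*B = 0.73 * 8.2 = 5.986 m
Step 3 — 1.7*T + Cb*B = 5.78 + 5.986 = 11.766 m
Step 4 — S = 64.2 * 11.766 ≈ 755.38 m^2 (5 s.f.)

755.38 m^2


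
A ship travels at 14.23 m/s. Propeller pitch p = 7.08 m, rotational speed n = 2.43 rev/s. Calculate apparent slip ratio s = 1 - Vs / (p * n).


Formula: s = 1 - Vs / (p * n)
Step 1 — p * n = 7.08 * 2.43 = 17.2044
Step 2 — Vs / (p*n) = 14.23 / 17.2044 = 0.827114 (6 d.p.)
Step 3 — s = 1 - 0.827114 = 0.172886

0.172886


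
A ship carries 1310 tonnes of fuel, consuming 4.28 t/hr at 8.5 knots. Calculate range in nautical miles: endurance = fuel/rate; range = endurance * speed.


Formula: endurance = fuel / rate; range = endurance * speed
Step 1 — endurance = 1310 / 4.28 = 306.0748 hours
Step 2 — range = 306.0748 * 8.5 ≈ 2601.6 nautical miles (5 s.f.)

2601.6 NM


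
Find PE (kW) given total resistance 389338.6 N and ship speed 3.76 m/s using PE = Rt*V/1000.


Formula: PE = Rt * V / 1000 (kW)
Step 1 — PE (W) = 389338.6 * 3.76 = 1463913.136 W
Step 2 — PE (kW) = 1463913.136 / 1000 ≈ 1463.9 kW (5 s.f.)

1463.9 kW


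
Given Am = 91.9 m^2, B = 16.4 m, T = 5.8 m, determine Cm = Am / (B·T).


Formula: Cm = Am / (B * T)
Step 1 — B * T = 16.4 * 5.8 = 95.12 m^2
Step 2 — Cm = 91.9 / 95.12 ≈ 0.96615 (5 s.f.)

0.96615


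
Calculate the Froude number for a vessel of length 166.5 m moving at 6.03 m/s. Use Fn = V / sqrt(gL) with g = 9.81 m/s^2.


Formula: Fn = V / sqrt(g * L)
Step 1 — g * L = 9.81 * 166.5 = 1633.365
Step 2 — sqrt(g * L) = sqrt(1633.365) = 40.414911
Step 3 — Fn = 6.03 / 40.414911 ≈ 0.14920 (5 s.f.)

0.14920


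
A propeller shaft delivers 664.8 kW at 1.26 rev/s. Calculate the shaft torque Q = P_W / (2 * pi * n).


Formula: Q = P_W / (2 * pi * n)
Step 1 — P_W = 664.8 kW * 1000 = 664800.0 W
Step 2 — 2 * pi * n = 2 * pi * 1.26 = 7.916813
Step 3 — Q = 664800.0 / 7.916813 ≈ 83973 N·m (5 s.f.)

83973 N·m


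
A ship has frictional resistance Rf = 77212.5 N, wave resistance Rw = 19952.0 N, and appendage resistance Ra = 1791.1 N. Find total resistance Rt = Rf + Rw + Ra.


Formula: Rt = Rf + Rw + Ra
Substituting: Rt = 77212.5 + 19952.0 + 1791.1
Result: Rt = 98955.6 N

98955.6 N


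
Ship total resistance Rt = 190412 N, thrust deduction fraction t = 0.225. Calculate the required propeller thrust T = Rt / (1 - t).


Formula: T = Rt / (1 - t)
Step 1 — (1 - t) = 1 - 0.225 = 0.775
Step 2 — T = 190412 / 0.775 ≈ 245690 N (5 s.f.)

245690 N


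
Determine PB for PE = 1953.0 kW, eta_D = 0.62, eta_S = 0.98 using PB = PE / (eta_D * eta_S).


Formula: PB = PE / (eta_D * eta_S)
Step 1 — combined efficiency = eta_D * eta_S = 0.62 * 0.98 = 0.6076
Step 2 — PB = 1953.0 / 0.6076 ≈ 3214.3 kW (5 s.f.)

3214.3 kW


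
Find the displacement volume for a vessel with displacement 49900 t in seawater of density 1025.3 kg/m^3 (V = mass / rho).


Formula: V = mass / rho
Step 1 — convert tonnes to kg: 49900 t * 1000 = 49900000 kg
Step 2 — V = 49900000 / 1025.3 ≈ 48669 m^3 (5 s.f.)

48669 m^3


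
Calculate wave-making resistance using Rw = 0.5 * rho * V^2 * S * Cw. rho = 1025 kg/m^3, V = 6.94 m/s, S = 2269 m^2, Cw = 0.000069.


Formula: Rw = 0.5 * rho * V^2 * S * Cw
Step 1 — V^2 = 6.94^2 = 48.1636
Step 2 — 0.5 * rho * V^2 = 0.5 * 1025 * 48.1636 = 24683.845
Step 3 — Rw = 24683.845 * 2269 * 0.000069 ≈ 3864.5 N (5 s.f.)

3864.5 N


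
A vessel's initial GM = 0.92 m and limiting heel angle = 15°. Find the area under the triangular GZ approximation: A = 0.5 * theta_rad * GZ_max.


Formula: GZ_max = GM * sin(theta); Area = 0.5 * theta_rad * GZ_max
Step 1 — GZ_max = 0.92 * sin(15°) = 0.92 * 0.258819 = 0.238113 m
Step 2 — theta_rad = 15 * pi/180 = 0.261799 rad
Step 3 — Area = 0.5 * 0.261799 * 0.238113 ≈ 0.031169 m·rad (5 s.f.)

0.031169 m·rad


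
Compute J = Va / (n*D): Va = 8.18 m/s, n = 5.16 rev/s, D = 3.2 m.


Formula: J = Va / (n * D)
Step 1 — n * D = 5.16 * 3.2 = 16.512
Step 2 — J = 8.18 / 16.512 ≈ 0.49540 (5 s.f.)

0.49540


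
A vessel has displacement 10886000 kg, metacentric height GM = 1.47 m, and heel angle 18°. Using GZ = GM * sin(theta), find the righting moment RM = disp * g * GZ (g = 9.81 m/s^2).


Formula: GZ = GM * sin(theta); RM = disp * g * GZ
Step 1 — GZ = 1.47 * sin(18°) = 1.47 * 0.309017 = 0.454255 m
Step 2 — RM = 10886000 * 9.81 * 0.454255 ≈ 48511000 N·m (5 s.f.)

48511000 N·m


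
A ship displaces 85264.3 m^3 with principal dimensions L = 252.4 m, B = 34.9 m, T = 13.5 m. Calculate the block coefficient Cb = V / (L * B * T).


Formula: Cb = V / (L * B * T)
Step 1 — L * B * T = 252.4 * 34.9 * 13.5 = 118918.26 m^3
Step 2 — Cb = 85264.3 / 118918.26 ≈ 0.71700 (5 s.f.)

0.71700


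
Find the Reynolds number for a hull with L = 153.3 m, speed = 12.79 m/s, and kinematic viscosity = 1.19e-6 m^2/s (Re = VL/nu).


Formula: Re = V * L / nu
Step 1 — V * L = 12.79 * 153.3 = 1960.707 m^2/s
Step 2 — Re = 1960.707 / 1.19e-6 = 1.65e+09

1.65e+09


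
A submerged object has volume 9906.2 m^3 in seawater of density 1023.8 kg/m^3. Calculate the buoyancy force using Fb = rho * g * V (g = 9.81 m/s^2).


Formula: Fb = rho * g * V
Substituting: Fb = 1023.8 * 9.81 * 9906.2
Intermediate: 1023.8 * 9.81 = 10043.478
Result: Fb = 10043.478 * 9906.2 ≈ 99493000 N (5 s.f.)

99493000 N


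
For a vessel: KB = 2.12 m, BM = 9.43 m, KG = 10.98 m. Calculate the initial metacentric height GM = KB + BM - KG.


Formula: GM = KB + BM - KG
Step 1 — KM = KB + BM = 2.12 + 9.43 = 11.55 m
Step 2 — GM = KM - KG = 11.55 - 10.98 = 0.57 m

0.57 m


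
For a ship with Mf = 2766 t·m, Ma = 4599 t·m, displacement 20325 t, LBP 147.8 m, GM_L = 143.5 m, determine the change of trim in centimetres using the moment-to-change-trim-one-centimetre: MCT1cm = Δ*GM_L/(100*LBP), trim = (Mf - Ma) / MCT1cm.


Formula: net trimming moment = Mf - Ma; MCT1cm = Δ*GM_L/(100*LBP); trim = net moment / MCT1cm
Step 1 — net trimming moment = 2766 - 4599 = -1833 t·m
Step 2 — MCT1cm = 20325 * 143.5 / (100 * 147.8) = 197.3368 t·m/cm
Step 3 — trim = -1833 / 197.3368 ≈ -9.2887 cm (5 s.f.)

-9.2887 cm


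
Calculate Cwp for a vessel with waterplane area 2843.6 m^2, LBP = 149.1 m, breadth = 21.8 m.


Formula: Cwp = Aw / (L * B)
Step 1 — L * B = 149.1 * 21.8 = 3250.38 m^2
Step 2 — Cwp = 2843.6 / 3250.38 ≈ 0.87485 (5 s.f.)

0.87485


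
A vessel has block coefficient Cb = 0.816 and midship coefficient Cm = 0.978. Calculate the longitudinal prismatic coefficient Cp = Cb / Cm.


Formula: Cp = Cb / Cm
Substituting: Cp = 0.816 / 0.978
Result: Cp ≈ 0.83436 (5 s.f.)

0.83436


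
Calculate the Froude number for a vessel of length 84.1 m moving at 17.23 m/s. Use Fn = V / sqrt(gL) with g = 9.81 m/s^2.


Formula: Fn = V / sqrt(g * L)
Step 1 — g * L = 9.81 * 84.1 = 825.021
Step 2 — sqrt(g * L) = sqrt(825.021) = 28.723179
Step 3 — Fn = 17.23 / 28.723179 ≈ 0.59986 (5 s.f.)

0.59986


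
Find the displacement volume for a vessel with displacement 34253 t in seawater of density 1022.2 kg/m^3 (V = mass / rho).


Formula: V = mass / rho
Step 1 — convert tonnes to kg: 34253 t * 1000 = 34253000 kg
Step 2 — V = 34253000 / 1022.2 ≈ 33509 m^3 (5 s.f.)

33509 m^3


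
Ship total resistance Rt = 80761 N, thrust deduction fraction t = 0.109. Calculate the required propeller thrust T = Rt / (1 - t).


Formula: T = Rt / (1 - t)
Step 1 — (1 - t) = 1 - 0.109 = 0.891
Step 2 — T = 80761 / 0.891 ≈ 90641 N (5 s.f.)

90641 N


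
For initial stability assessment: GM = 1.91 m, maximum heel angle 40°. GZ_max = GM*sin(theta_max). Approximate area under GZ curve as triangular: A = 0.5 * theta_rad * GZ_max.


Formula: GZ_max = GM * sin(theta); Area = 0.5 * theta_rad * GZ_max
Step 1 — GZ_max = 1.91 * sin(40°) = 1.91 * 0.642788 = 1.227725 m
Step 2 — theta_rad = 40 * pi/180 = 0.698132 rad
Step 3 — Area = 0.5 * 0.698132 * 1.227725 ≈ 0.42856 m·rad (5 s.f.)

0.42856 m·rad


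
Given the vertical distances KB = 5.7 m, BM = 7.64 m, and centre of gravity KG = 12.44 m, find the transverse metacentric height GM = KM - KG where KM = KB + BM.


Formula: GM = KB + BM - KG
Step 1 — KM = KB + BM = 5.7 + 7.64 = 13.34 m
Step 2 — GM = KM - KG = 13.34 - 12.44 = 0.9 m

0.9 m


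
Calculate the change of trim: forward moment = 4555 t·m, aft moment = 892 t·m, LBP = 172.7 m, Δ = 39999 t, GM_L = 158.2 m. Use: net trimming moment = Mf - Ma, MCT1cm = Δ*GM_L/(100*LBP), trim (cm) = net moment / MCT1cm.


Formula: net trimming moment = Mf - Ma; MCT1cm = Δ*GM_L/(100*LBP); trim = net moment / MCT1cm
Step 1 — net trimming moment = 4555 - 892 = 3663 t·m
Step 2 — MCT1cm = 39999 * 158.2 / (100 * 172.7) = 366.4066 t·m/cm
Step 3 — trim = 3663 / 366.4066 ≈ 9.9971 cm (5 s.f.)

9.9971 cm


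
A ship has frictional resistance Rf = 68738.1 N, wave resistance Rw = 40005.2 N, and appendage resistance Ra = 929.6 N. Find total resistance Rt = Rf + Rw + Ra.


Formula: Rt = Rf + Rw + Ra
Substituting: Rt = 68738.1 + 40005.2 + 929.6
Result: Rt = 109672.9 N

109672.9 N


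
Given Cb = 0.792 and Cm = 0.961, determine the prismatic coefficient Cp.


Formula: Cp = Cb / Cm
Substituting: Cp = 0.792 / 0.961
Result: Cp ≈ 0.82414 (5 s.f.)

0.82414


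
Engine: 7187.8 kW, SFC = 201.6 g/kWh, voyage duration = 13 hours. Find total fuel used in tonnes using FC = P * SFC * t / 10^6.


Formula: FC (tonnes) = P * SFC * t / 1,000,000
Step 1 — P * SFC * t = 7187.8 * 201.6 * 13 = 18837786.24 g
Step 2 — FC (tonnes) = 18837786.24 / 1,000,000 ≈ 18.838 tonnes (5 s.f.)

18.838 tonnes


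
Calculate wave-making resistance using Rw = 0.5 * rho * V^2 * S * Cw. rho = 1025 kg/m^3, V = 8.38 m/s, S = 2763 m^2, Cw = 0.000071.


Formula: Rw = 0.5 * rho * V^2 * S * Cw
Step 1 — V^2 = 8.38^2 = 70.2244
Step 2 — 0.5 * rho * V^2 = 0.5 * 1025 * 70.2244 = 35990.005
Step 3 — Rw = 35990.005 * 2763 * 0.000071 ≈ 7060.3 N (5 s.f.)

7060.3 N


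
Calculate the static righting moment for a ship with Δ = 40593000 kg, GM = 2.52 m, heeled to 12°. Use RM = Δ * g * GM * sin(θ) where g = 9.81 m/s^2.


Formula: GZ = GM * sin(theta); RM = disp * g * GZ
Step 1 — GZ = 2.52 * sin(12°) = 2.52 * 0.207912 = 0.523938 m
Step 2 — RM = 40593000 * 9.81 * 0.523938 ≈ 208640000 N·m (5 s.f.)

208640000 N·m


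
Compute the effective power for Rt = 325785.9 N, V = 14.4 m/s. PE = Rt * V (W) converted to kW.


Formula: PE = Rt * V / 1000 (kW)
Step 1 — PE (W) = 325785.9 * 14.4 = 4691316.96 W
Step 2 — PE (kW) = 4691316.96 / 1000 ≈ 4691.3 kW (5 s.f.)

4691.3 kW


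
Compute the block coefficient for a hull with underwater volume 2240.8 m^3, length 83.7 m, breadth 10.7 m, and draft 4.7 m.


Formula: Cb = V / (L * B * T)
Step 1 — L * B * T = 83.7 * 10.7 * 4.7 = 4209.273 m^3
Step 2 — Cb = 2240.8 / 4209.273 ≈ 0.53235 (5 s.f.)

0.53235


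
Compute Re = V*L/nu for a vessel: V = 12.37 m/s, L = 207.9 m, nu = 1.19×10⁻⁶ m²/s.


Formula: Re = V * L / nu
Step 1 — V * L = 12.37 * 207.9 = 2571.723 m^2/s
Step 2 — Re = 2571.723 / 1.19e-6 = 2.16e+09

2.16e+09


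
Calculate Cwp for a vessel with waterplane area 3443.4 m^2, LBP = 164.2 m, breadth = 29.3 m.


Formula: Cwp = Aw / (L * B)
Step 1 — L * B = 164.2 * 29.3 = 4811.06 m^2
Step 2 — Cwp = 3443.4 / 4811.06 ≈ 0.71573 (5 s.f.)

0.71573


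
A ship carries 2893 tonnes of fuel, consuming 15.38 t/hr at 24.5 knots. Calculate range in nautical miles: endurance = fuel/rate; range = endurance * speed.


Formula: endurance = fuel / rate; range = endurance * speed
Step 1 — endurance = 2893 / 15.38 = 188.1014 hours
Step 2 — range = 188.1014 * 24.5 ≈ 4608.5 nautical miles (5 s.f.)

4608.5 NM


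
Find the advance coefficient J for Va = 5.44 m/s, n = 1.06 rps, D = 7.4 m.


Formula: J = Va / (n * D)
Step 1 — n * D = 1.06 * 7.4 = 7.844
Step 2 — J = 5.44 / 7.844 ≈ 0.69352 (5 s.f.)

0.69352


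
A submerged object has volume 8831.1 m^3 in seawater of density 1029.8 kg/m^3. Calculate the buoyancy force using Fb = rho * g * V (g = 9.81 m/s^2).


Formula: Fb = rho * g * V
Substituting: Fb = 1029.8 * 9.81 * 8831.1
Intermediate: 1029.8 * 9.81 = 10102.338
Result: Fb = 10102.338 * 8831.1 ≈ 89215000 N (5 s.f.)

89215000 N


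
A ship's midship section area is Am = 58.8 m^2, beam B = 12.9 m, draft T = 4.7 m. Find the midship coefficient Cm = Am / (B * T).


Formula: Cm = Am / (B * T)
Step 1 — B * T = 12.9 * 4.7 = 60.63 m^2
Step 2 — Cm = 58.8 / 60.63 ≈ 0.96982 (5 s.f.)

0.96982


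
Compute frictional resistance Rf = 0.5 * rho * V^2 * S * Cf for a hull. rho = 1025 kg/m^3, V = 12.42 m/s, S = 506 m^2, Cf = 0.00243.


Formula: Rf = 0.5 * rho * V^2 * S * Cf
Step 1 — V^2 = 12.42^2 = 154.2564
Step 2 — 0.5 * rho * V^2 = 0.5 * 1025 * 154.2564 = 79056.405
Step 3 — Rf = 79056.405 * 506 * 0.00243 ≈ 97206 N (5 s.f.)

97206 N


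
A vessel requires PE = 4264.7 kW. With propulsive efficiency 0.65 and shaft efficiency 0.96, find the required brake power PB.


Formula: PB = PE / (eta_D * eta_S)
Step 1 — combined efficiency = eta_D * eta_S = 0.65 * 0.96 = 0.624
Step 2 — PB = 4264.7 / 0.624 ≈ 6834.5 kW (5 s.f.)

6834.5 kW


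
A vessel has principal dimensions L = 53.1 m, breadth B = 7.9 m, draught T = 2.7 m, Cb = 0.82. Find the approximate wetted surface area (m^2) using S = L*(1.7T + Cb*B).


Formula: S = 1.7*L*T + V/T with V = Cb*L*B*T, i.e. S = L * (1.7*T + Cb*B)
Step 1 — 1.7*T = 1.7 * 2.7 = 4.59 m
Step 2 — Cb*B = 0.82 * 7.9 = 6.478 m
Step 3 — 1.7*T + Cb*B = 4.59 + 6.478 = 11.068 m
Step 4 — S = 53.1 * 11.068 ≈ 587.71 m^2 (5 s.f.)

587.71 m^2


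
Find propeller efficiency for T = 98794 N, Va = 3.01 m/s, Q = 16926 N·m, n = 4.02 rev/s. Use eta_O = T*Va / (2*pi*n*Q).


Formula: eta = T * Va / (2 * pi * n * Q)
Step 1 — numerator = T * Va = 98794 * 3.01 = 297369.94
Step 2 — 2 * pi * n = 2 * pi * 4.02 = 25.258405
Step 3 — denominator = 25.258405 * 16926 = 427523.76
Step 4 — eta = 297369.94 / 427523.76 ≈ 0.69556 (5 s.f.)

0.69556


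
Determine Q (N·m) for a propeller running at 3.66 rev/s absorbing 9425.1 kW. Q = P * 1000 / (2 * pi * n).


Formula: Q = P_W / (2 * pi * n)
Step 1 — P_W = 9425.1 kW * 1000 = 9425100.0 W
Step 2 — 2 * pi * n = 2 * pi * 3.66 = 22.996458
Step 3 — Q = 9425100.0 / 22.996458 ≈ 409850 N·m (5 s.f.)

409850 N·m


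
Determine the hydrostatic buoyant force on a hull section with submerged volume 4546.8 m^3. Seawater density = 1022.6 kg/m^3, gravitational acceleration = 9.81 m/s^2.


Formula: Fb = rho * g * V
Substituting: Fb = 1022.6 * 9.81 * 4546.8
Intermediate: 1022.6 * 9.81 = 10031.706
Result: Fb = 10031.706 * 4546.8 ≈ 45612000 N (5 s.f.)

45612000 N


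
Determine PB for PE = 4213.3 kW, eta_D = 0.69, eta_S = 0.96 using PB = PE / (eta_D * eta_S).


Formula: PB = PE / (eta_D * eta_S)
Step 1 — combined efficiency = eta_D * eta_S = 0.69 * 0.96 = 0.6624
Step 2 — PB = 4213.3 / 0.6624 ≈ 6360.7 kW (5 s.f.)

6360.7 kW


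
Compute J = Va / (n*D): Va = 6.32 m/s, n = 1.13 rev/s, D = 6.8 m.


Formula: J = Va / (n * D)
Step 1 — n * D = 1.13 * 6.8 = 7.684
Step 2 — J = 6.32 / 7.684 ≈ 0.82249 (5 s.f.)

0.82249


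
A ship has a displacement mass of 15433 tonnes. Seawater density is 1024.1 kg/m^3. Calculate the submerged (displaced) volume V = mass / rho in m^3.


Formula: V = mass / rho
Step 1 — convert tonnes to kg: 15433 t * 1000 = 15433000 kg
Step 2 — V = 15433000 / 1024.1 ≈ 15070 m^3 (5 s.f.)

15070 m^3


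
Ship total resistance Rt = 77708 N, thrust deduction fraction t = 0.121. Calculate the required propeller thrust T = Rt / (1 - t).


Formula: T = Rt / (1 - t)
Step 1 — (1 - t) = 1 - 0.121 = 0.879
Step 2 — T = 77708 / 0.879 ≈ 88405 N (5 s.f.)

88405 N


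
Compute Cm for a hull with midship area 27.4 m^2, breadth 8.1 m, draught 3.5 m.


Formula: Cm = Am / (B * T)
Step 1 — B * T = 8.1 * 3.5 = 28.35 m^2
Step 2 — Cm = 27.4 / 28.35 ≈ 0.96649 (5 s.f.)

0.96649


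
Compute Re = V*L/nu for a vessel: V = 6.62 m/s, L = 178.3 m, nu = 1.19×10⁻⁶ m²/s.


Formula: Re = V * L / nu
Step 1 — V * L = 6.62 * 178.3 = 1180.346 m^2/s
Step 2 — Re = 1180.346 / 1.19e-6 = 9.92e+08

9.92e+08


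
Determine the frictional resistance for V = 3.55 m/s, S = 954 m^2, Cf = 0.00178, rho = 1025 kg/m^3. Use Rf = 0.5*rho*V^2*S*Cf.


Formula: Rf = 0.5 * rho * V^2 * S * Cf
Step 1 — V^2 = 3.55^2 = 12.6025
Step 2 — 0.5 * rho * V^2 = 0.5 * 1025 * 12.6025 = 6458.78125
Step 3 — Rf = 6458.78125 * 954 * 0.00178 ≈ 10968 N (5 s.f.)

10968 N


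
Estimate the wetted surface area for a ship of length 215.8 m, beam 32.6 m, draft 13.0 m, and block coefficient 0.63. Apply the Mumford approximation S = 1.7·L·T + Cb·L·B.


Formula: S = 1.7*L*T + V/T with V = Cb*L*B*T, i.e. S = L * (1.7*T + Cb*B)
Step 1 — 1.7*T = 1.7 * 13.0 = 22.1 m
Step 2 — Cb*B = 0.63 * 32.6 = 20.538 m
Step 3 — 1.7*T + Cb*B = 22.1 + 20.538 = 42.638 m
Step 4 — S = 215.8 * 42.638 ≈ 9201.3 m^2 (5 s.f.)

9201.3 m^2


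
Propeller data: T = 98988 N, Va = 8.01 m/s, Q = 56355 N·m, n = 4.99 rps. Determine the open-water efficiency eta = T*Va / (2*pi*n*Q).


Formula: eta = T * Va / (2 * pi * n * Q)
Step 1 — numerator = T * Va = 98988 * 8.01 = 792893.88
Step 2 — 2 * pi * n = 2 * pi * 4.99 = 31.353095
Step 3 — denominator = 31.353095 * 56355 = 1766903.67
Step 4 — eta = 792893.88 / 1766903.67 ≈ 0.44875 (5 s.f.)

0.44875


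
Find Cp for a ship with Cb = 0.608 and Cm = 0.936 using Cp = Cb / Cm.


Formula: Cp = Cb / Cm
Substituting: Cp = 0.608 / 0.936
Result: Cp ≈ 0.64957 (5 s.f.)

0.64957


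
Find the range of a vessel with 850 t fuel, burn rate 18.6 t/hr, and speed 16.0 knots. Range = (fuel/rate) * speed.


Formula: endurance = fuel / rate; range = endurance * speed
Step 1 — endurance = 850 / 18.6 = 45.6989 hours
Step 2 — range = 45.6989 * 16.0 ≈ 731.18 nautical miles (5 s.f.)

731.18 NM


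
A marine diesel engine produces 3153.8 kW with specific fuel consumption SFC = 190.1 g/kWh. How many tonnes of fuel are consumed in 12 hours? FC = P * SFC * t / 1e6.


Formula: FC (tonnes) = P * SFC * t / 1,000,000
Step 1 — P * SFC * t = 3153.8 * 190.1 * 12 = 7194448.56 g
Step 2 — FC (tonnes) = 7194448.56 / 1,000,000 ≈ 7.1944 tonnes (5 s.f.)

7.1944 tonnes


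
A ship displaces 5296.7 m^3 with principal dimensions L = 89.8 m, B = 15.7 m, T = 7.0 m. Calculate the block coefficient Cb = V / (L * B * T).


Formula: Cb = V / (L * B * T)
Step 1 — L * B * T = 89.8 * 15.7 * 7.0 = 9869.02 m^3
Step 2 — Cb = 5296.7 / 9869.02 ≈ 0.53670 (5 s.f.)

0.53670


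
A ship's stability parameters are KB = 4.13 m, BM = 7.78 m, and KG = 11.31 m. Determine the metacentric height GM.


Formula: GM = KB + BM - KG
Step 1 — KM = KB + BM = 4.13 + 7.78 = 11.91 m
Step 2 — GM = KM - KG = 11.91 - 11.31 = 0.6 m

0.6 m


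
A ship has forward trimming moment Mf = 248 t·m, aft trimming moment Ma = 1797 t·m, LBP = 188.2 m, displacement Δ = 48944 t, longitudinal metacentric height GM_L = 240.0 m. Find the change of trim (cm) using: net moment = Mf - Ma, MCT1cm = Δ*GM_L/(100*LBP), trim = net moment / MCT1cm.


Formula: net trimming moment = Mf - Ma; MCT1cm = Δ*GM_L/(100*LBP); trim = net moment / MCT1cm
Step 1 — net trimming moment = 248 - 1797 = -1549 t·m
Step 2 — MCT1cm = 48944 * 240.0 / (100 * 188.2) = 624.153 t·m/cm
Step 3 — trim = -1549 / 624.153 ≈ -2.4818 cm (5 s.f.)

-2.4818 cm


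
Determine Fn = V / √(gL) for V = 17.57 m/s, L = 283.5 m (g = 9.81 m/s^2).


Formula: Fn = V / sqrt(g * L)
Step 1 — g * L = 9.81 * 283.5 = 2781.135
Step 2 — sqrt(g * L) = sqrt(2781.135) = 52.736467
Step 3 — Fn = 17.57 / 52.736467 ≈ 0.33317 (5 s.f.)

0.33317


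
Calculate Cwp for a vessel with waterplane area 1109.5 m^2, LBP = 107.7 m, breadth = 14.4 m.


Formula: Cwp = Aw / (L * B)
Step 1 — L * B = 107.7 * 14.4 = 1550.88 m^2
Step 2 — Cwp = 1109.5 / 1550.88 ≈ 0.71540 (5 s.f.)

0.71540


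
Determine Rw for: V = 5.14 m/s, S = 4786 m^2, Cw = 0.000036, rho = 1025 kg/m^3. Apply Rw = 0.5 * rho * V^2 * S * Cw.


Formula: Rw = 0.5 * rho * V^2 * S * Cw
Step 1 — V^2 = 5.14^2 = 26.4196
Step 2 — 0.5 * rho * V^2 = 0.5 * 1025 * 26.4196 = 13540.045
Step 3 — Rw = 13540.045 * 4786 * 0.000036 ≈ 2332.9 N (5 s.f.)

2332.9 N


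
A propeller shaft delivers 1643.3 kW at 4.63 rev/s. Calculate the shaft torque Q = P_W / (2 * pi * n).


Formula: Q = P_W / (2 * pi * n)
Step 1 — P_W = 1643.3 kW * 1000 = 1643300.0 W
Step 2 — 2 * pi * n = 2 * pi * 4.63 = 29.091148
Step 3 — Q = 1643300.0 / 29.091148 ≈ 56488 N·m (5 s.f.)

56488 N·m


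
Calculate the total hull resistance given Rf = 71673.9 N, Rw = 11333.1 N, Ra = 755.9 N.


Formula: Rt = Rf + Rw + Ra
Substituting: Rt = 71673.9 + 11333.1 + 755.9
Result: Rt = 83762.9 N

83762.9 N


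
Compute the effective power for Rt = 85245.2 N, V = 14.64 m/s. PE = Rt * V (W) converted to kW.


Formula: PE = Rt * V / 1000 (kW)
Step 1 — PE (W) = 85245.2 * 14.64 = 1247989.728 W
Step 2 — PE (kW) = 1247989.728 / 1000 ≈ 1248.0 kW (5 s.f.)

1248.0 kW


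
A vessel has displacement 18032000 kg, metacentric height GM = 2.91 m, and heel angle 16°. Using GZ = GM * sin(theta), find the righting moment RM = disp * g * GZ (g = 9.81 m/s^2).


Formula: GZ = GM * sin(theta); RM = disp * g * GZ
Step 1 — GZ = 2.91 * sin(16°) = 2.91 * 0.275637 = 0.802104 m
Step 2 — RM = 18032000 * 9.81 * 0.802104 ≈ 141890000 N·m (5 s.f.)

141890000 N·m


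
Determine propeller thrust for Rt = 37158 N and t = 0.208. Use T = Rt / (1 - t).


Formula: T = Rt / (1 - t)
Step 1 — (1 - t) = 1 - 0.208 = 0.792
Step 2 — T = 37158 / 0.792 ≈ 46917 N (5 s.f.)

46917 N


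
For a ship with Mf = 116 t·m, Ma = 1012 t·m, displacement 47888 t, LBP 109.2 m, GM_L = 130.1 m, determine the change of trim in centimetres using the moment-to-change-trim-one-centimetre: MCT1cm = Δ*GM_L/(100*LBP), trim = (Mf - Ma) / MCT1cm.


Formula: net trimming moment = Mf - Ma; MCT1cm = Δ*GM_L/(100*LBP); trim = net moment / MCT1cm
Step 1 — net trimming moment = 116 - 1012 = -896 t·m
Step 2 — MCT1cm = 47888 * 130.1 / (100 * 109.2) = 570.5338 t·m/cm
Step 3 — trim = -896 / 570.5338 ≈ -1.5705 cm (5 s.f.)

-1.5705 cm


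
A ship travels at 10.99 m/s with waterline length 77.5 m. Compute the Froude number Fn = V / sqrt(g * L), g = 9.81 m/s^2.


Formula: Fn = V / sqrt(g * L)
Step 1 — g * L = 9.81 * 77.5 = 760.275
Step 2 — sqrt(g * L) = sqrt(760.275) = 27.573085
Step 3 — Fn = 10.99 / 27.573085 ≈ 0.39858 (5 s.f.)

0.39858


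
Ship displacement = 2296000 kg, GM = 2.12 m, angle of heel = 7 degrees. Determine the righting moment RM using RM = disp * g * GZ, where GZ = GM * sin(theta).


Formula: GZ = GM * sin(theta); RM = disp * g * GZ
Step 1 — GZ = 2.12 * sin(7°) = 2.12 * 0.121869 = 0.258362 m
Step 2 — RM = 2296000 * 9.81 * 0.258362 ≈ 5819300 N·m (5 s.f.)

5819300 N·m


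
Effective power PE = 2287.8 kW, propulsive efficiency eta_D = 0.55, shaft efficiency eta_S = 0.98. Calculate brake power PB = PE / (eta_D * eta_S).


Formula: PB = PE / (eta_D * eta_S)
Step 1 — combined efficiency = eta_D * eta_S = 0.55 * 0.98 = 0.539
Step 2 — PB = 2287.8 / 0.539 ≈ 4244.5 kW (5 s.f.)

4244.5 kW


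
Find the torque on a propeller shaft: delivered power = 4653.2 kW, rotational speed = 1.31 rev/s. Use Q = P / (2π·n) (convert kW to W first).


Formula: Q = P_W / (2 * pi * n)
Step 1 — P_W = 4653.2 kW * 1000 = 4653200.0 W
Step 2 — 2 * pi * n = 2 * pi * 1.31 = 8.230973
Step 3 — Q = 4653200.0 / 8.230973 ≈ 565330 N·m (5 s.f.)

565330 N·m


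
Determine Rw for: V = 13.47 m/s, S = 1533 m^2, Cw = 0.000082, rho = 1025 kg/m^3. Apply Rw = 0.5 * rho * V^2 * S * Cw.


Formula: Rw = 0.5 * rho * V^2 * S * Cw
Step 1 — V^2 = 13.47^2 = 181.4409
Step 2 — 0.5 * rho * V^2 = 0.5 * 1025 * 181.4409 = 92988.46125
Step 3 — Rw = 92988.46125 * 1533 * 0.000082 ≈ 11689 N (5 s.f.)

11689 N
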